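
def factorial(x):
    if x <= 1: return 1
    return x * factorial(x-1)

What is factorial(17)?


factorial(17)
= 17 * factorial(16)
= 17 * 16 * factorial(15)
= 17 * 16 * 15 * factorial(14)
= 17 * 16 * 15 * 14 * factorial(13)
= 17 * 16 * 15 * 14 * 13 * factorial(12)
= 17 * 16 * 15 * 14 * 13 * 12 * factorial(11)
= 17 * 16 * 15 * 14 * 13 * 12 * 11 * factorial(10)
= 17 * 16 * 15 * 14 * 13 * 12 * 11 * 10 * factorial(9)
= 17 * 16 * 15 * 14 * 13 * 12 * 11 * 10 * 9 * factorial(8)
= 17 * 16 * 15 * 14 * 13 * 12 * 11 * 10 * 9 * 8 * factorial(7)
= 17 * 16 * 15 * 14 * 13 * 12 * 11 * 10 * 9 * 8 * 7 * factorial(6)
= 17 * 16 * 15 * 14 * 13 * 12 * 11 * 10 * 9 * 8 * 7 * 6 * factorial(5)
= 17 * 16 * 15 * 14 * 13 * 12 * 11 * 10 * 9 * 8 * 7 * 6 * 5 * factorial(4)
= 17 * 16 * 15 * 14 * 13 * 12 * 11 * 10 * 9 * 8 * 7 * 6 * 5 * 4 * factorial(3)
= 17 * 16 * 15 * 14 * 13 * 12 * 11 * 10 * 9 * 8 * 7 * 6 * 5 * 4 * 3 * factorial(2)
= 17 * 16 * 15 * 14 * 13 * 12 * 11 * 10 * 9 * 8 * 7 * 6 * 5 * 4 * 3 * 2 * factorial(1)
= 17 * 16 * 15 * 14 * 13 * 12 * 11 * 10 * 9 * 8 * 7 * 6 * 5 * 4 * 3 * 2 * 1
= 355687428096000

355687428096000


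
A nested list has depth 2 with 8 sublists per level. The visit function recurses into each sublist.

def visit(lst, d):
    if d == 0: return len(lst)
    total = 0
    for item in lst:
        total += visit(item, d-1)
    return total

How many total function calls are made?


At depth 0 (root): 1 call
At depth 1: each of 1 parents calls visit on 8 children = 8 calls
At depth 2: each of 8 parents calls visit on 8 children = 64 calls
Total: 1 + 8 + 64 = 73

73


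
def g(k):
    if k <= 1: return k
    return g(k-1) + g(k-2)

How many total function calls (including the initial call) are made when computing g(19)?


Let C(n) = total calls for g(n)
C(0) = 1, C(1) = 1
C(2) = 1 + C(1) + C(0) = 1 + 1 + 1 = 3
C(3) = 1 + C(2) + C(1) = 1 + 3 + 1 = 5
C(4) = 1 + C(3) + C(2) = 1 + 5 + 3 = 9
C(5) = 1 + C(4) + C(3) = 1 + 9 + 5 = 15
C(6) = 1 + C(5) + C(4) = 1 + 15 + 9 = 25
C(7) = 1 + C(6) + C(5) = 1 + 25 + 15 = 41
C(8) = 1 + C(7) + C(6) = 1 + 41 + 25 = 67
C(9) = 1 + C(8) + C(7) = 1 + 67 + 41 = 109
C(10) = 1 + C(9) + C(8) = 1 + 109 + 67 = 177
C(11) = 1 + C(10) + C(9) = 1 + 177 + 109 = 287
C(12) = 1 + C(11) + C(10) = 1 + 287 + 177 = 465
C(13) = 1 + C(12) + C(11) = 1 + 465 + 287 = 753
C(14) = 1 + C(13) + C(12) = 1 + 753 + 465 = 1219
C(15) = 1 + C(14) + C(13) = 1 + 1219 + 753 = 1973
C(16) = 1 + C(15) + C(14) = 1 + 1973 + 1219 = 3193
C(17) = 1 + C(16) + C(15) = 1 + 3193 + 1973 = 5167
C(18) = 1 + C(17) + C(16) = 1 + 5167 + 3193 = 8361
C(19) = 1 + C(18) + C(17) = 1 + 8361 + 5167 = 13529

13529


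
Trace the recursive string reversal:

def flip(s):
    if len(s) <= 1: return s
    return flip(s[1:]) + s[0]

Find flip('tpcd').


flip('tpcd') = flip('pcd') + 't'
flip('pcd') = flip('cd') + 'p'
flip('cd') = flip('d') + 'c'
flip('d') = 'd'  (base case)
Concatenating: 'd' + 'c' + 'p' + 't' = 'dcpt'

dcpt


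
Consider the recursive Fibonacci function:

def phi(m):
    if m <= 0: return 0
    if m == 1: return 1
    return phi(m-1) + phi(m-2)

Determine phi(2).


Computing phi(2) bottom-up:
phi(0) = 0
phi(1) = 1
phi(2) = phi(1) + phi(0) = 1 + 0 = 1

1


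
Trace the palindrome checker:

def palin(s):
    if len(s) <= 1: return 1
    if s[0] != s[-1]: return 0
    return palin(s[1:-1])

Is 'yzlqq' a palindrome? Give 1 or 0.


palin('yzlqq'): s[0]='y' != s[-1]='q' -> return 0
Result: 0 (not a palindrome)

0


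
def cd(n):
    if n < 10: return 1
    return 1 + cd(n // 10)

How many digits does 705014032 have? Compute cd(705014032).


cd(705014032) = 1 + cd(70501403)
cd(70501403) = 1 + cd(7050140)
cd(7050140) = 1 + cd(705014)
cd(705014) = 1 + cd(70501)
cd(70501) = 1 + cd(7050)
cd(7050) = 1 + cd(705)
cd(705) = 1 + cd(70)
cd(70) = 1 + cd(7)
cd(7) = 1  (base case: 7 < 10)
Unwinding: 1 + 1 + 1 + 1 + 1 + 1 + 1 + 1 + 1 = 9

9


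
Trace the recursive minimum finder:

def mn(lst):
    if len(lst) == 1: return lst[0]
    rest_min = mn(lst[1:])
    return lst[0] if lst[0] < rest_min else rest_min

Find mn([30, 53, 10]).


mn([30, 53, 10]): compare 30 with mn([53, 10])
mn([53, 10]): compare 53 with mn([10])
mn([10]) = 10  (base case)
Compare 53 with 10 -> 10
Compare 30 with 10 -> 10

10


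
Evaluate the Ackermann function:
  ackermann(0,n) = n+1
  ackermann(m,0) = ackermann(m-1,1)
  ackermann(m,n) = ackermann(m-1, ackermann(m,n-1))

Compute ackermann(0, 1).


ackermann(0, 1) = 2
Result: ackermann(0, 1) = 2

2


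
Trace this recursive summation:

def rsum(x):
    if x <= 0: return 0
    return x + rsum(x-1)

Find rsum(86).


rsum(86)
= 86 + 85 + 84 + 83 + 82 + 81 + 80 + 79 + 78 + 77 + 76 + 75 + 74 + 73 + 72 + 71 + 70 + 69 + 68 + 67 + 66 + 65 + 64 + 63 + 62 + 61 + 60 + 59 + 58 + 57 + 56 + 55 + 54 + 53 + 52 + 51 + 50 + 49 + 48 + 47 + 46 + 45 + 44 + 43 + 42 + 41 + 40 + 39 + 38 + 37 + 36 + 35 + 34 + 33 + 32 + 31 + 30 + 29 + 28 + 27 + 26 + 25 + 24 + 23 + 22 + 21 + 20 + 19 + 18 + 17 + 16 + 15 + 14 + 13 + 12 + 11 + 10 + 9 + 8 + 7 + 6 + 5 + 4 + 3 + 2 + 1 + rsum(0)
= 86 + 85 + 84 + 83 + 82 + 81 + 80 + 79 + 78 + 77 + 76 + 75 + 74 + 73 + 72 + 71 + 70 + 69 + 68 + 67 + 66 + 65 + 64 + 63 + 62 + 61 + 60 + 59 + 58 + 57 + 56 + 55 + 54 + 53 + 52 + 51 + 50 + 49 + 48 + 47 + 46 + 45 + 44 + 43 + 42 + 41 + 40 + 39 + 38 + 37 + 36 + 35 + 34 + 33 + 32 + 31 + 30 + 29 + 28 + 27 + 26 + 25 + 24 + 23 + 22 + 21 + 20 + 19 + 18 + 17 + 16 + 15 + 14 + 13 + 12 + 11 + 10 + 9 + 8 + 7 + 6 + 5 + 4 + 3 + 2 + 1 + 0
= 3741

3741


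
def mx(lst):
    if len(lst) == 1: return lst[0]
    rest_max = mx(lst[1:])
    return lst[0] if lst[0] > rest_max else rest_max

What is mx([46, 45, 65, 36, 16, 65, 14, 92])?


mx([46, 45, 65, 36, 16, 65, 14, 92]): compare 46 with mx([45, 65, 36, 16, 65, 14, 92])
mx([45, 65, 36, 16, 65, 14, 92]): compare 45 with mx([65, 36, 16, 65, 14, 92])
mx([65, 36, 16, 65, 14, 92]): compare 65 with mx([36, 16, 65, 14, 92])
mx([36, 16, 65, 14, 92]): compare 36 with mx([16, 65, 14, 92])
mx([16, 65, 14, 92]): compare 16 with mx([65, 14, 92])
mx([65, 14, 92]): compare 65 with mx([14, 92])
mx([14, 92]): compare 14 with mx([92])
mx([92]) = 92  (base case)
Compare 14 with 92 -> 92
Compare 65 with 92 -> 92
Compare 16 with 92 -> 92
Compare 36 with 92 -> 92
Compare 65 with 92 -> 92
Compare 45 with 92 -> 92
Compare 46 with 92 -> 92

92


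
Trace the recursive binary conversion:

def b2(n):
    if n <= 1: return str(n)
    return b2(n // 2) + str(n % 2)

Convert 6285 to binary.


b2(6285) = b2(3142) + '1'
b2(3142) = b2(1571) + '0'
b2(1571) = b2(785) + '1'
b2(785) = b2(392) + '1'
b2(392) = b2(196) + '0'
b2(196) = b2(98) + '0'
b2(98) = b2(49) + '0'
b2(49) = b2(24) + '1'
b2(24) = b2(12) + '0'
b2(12) = b2(6) + '0'
b2(6) = b2(3) + '0'
b2(3) = b2(1) + '1'
b2(1) = '1'  (base case)
Concatenating: '1' + '1' + '0' + '0' + '0' + '1' + '0' + '0' + '0' + '1' + '1' + '0' + '1' = '1100010001101'

1100010001101


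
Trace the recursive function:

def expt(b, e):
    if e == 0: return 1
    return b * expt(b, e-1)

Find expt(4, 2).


expt(4, 2)
= 4 * expt(4, 1)
= 4 * 4 * expt(4, 0)
= 4 * 4 * 1
= 16

16


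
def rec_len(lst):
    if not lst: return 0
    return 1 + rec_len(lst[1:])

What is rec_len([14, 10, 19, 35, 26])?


rec_len([14, 10, 19, 35, 26]) = 1 + rec_len([10, 19, 35, 26])
rec_len([10, 19, 35, 26]) = 1 + rec_len([19, 35, 26])
rec_len([19, 35, 26]) = 1 + rec_len([35, 26])
rec_len([35, 26]) = 1 + rec_len([26])
rec_len([26]) = 1 + rec_len([])
rec_len([]) = 0  (base case)
Unwinding: 1 + 1 + 1 + 1 + 1 + 0 = 5

5


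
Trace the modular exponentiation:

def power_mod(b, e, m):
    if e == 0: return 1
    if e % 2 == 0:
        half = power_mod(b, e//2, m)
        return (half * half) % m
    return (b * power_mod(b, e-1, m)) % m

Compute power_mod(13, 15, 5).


power_mod(13, 15, 5): e is odd, compute power_mod(13, 14, 5)
  power_mod(13, 14, 5): e is even, compute power_mod(13, 7, 5)
    power_mod(13, 7, 5): e is odd, compute power_mod(13, 6, 5)
      power_mod(13, 6, 5): e is even, compute power_mod(13, 3, 5)
        power_mod(13, 3, 5): e is odd, compute power_mod(13, 2, 5)
          power_mod(13, 2, 5): e is even, compute power_mod(13, 1, 5)
          power_mod(13, 1, 5): e is odd, compute power_mod(13, 0, 5)
          power_mod(13, 0, 5) = 1
          (13 * 1) % 5 = 3
          half=3, (3*3) % 5 = 4
        (13 * 4) % 5 = 2
      half=2, (2*2) % 5 = 4
    (13 * 4) % 5 = 2
  half=2, (2*2) % 5 = 4
(13 * 4) % 5 = 2

2


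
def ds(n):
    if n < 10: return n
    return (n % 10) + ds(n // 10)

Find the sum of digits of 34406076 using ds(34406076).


ds(34406076) = 6 + ds(3440607)
ds(3440607) = 7 + ds(344060)
ds(344060) = 0 + ds(34406)
ds(34406) = 6 + ds(3440)
ds(3440) = 0 + ds(344)
ds(344) = 4 + ds(34)
ds(34) = 4 + ds(3)
ds(3) = 3  (base case)
Total: 6 + 7 + 0 + 6 + 0 + 4 + 4 + 3 = 30

30


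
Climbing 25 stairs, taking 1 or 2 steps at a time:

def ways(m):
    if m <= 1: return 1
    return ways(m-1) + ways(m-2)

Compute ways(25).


Building up from base cases:
ways(0) = 1
ways(1) = 1
ways(2) = ways(1) + ways(0) = 1 + 1 = 2
ways(3) = ways(2) + ways(1) = 2 + 1 = 3
ways(4) = ways(3) + ways(2) = 3 + 2 = 5
ways(5) = ways(4) + ways(3) = 5 + 3 = 8
ways(6) = ways(5) + ways(4) = 8 + 5 = 13
ways(7) = ways(6) + ways(5) = 13 + 8 = 21
ways(8) = ways(7) + ways(6) = 21 + 13 = 34
ways(9) = ways(8) + ways(7) = 34 + 21 = 55
ways(10) = ways(9) + ways(8) = 55 + 34 = 89
ways(11) = ways(10) + ways(9) = 89 + 55 = 144
ways(12) = ways(11) + ways(10) = 144 + 89 = 233
ways(13) = ways(12) + ways(11) = 233 + 144 = 377
ways(14) = ways(13) + ways(12) = 377 + 233 = 610
ways(15) = ways(14) + ways(13) = 610 + 377 = 987
ways(16) = ways(15) + ways(14) = 987 + 610 = 1597
ways(17) = ways(16) + ways(15) = 1597 + 987 = 2584
ways(18) = ways(17) + ways(16) = 2584 + 1597 = 4181
ways(19) = ways(18) + ways(17) = 4181 + 2584 = 6765
ways(20) = ways(19) + ways(18) = 6765 + 4181 = 10946
ways(21) = ways(20) + ways(19) = 10946 + 6765 = 17711
ways(22) = ways(21) + ways(20) = 17711 + 10946 = 28657
ways(23) = ways(22) + ways(21) = 28657 + 17711 = 46368
ways(24) = ways(23) + ways(22) = 46368 + 28657 = 75025
ways(25) = ways(24) + ways(23) = 75025 + 46368 = 121393

121393


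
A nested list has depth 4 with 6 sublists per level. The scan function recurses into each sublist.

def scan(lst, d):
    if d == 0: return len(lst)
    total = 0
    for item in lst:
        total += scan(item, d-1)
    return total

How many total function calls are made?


At depth 0 (root): 1 call
At depth 1: each of 1 parents calls scan on 6 children = 6 calls
At depth 2: each of 6 parents calls scan on 6 children = 36 calls
At depth 3: each of 36 parents calls scan on 6 children = 216 calls
At depth 4: each of 216 parents calls scan on 6 children = 1296 calls
Total: 1 + 6 + 36 + 216 + 1296 = 1555

1555


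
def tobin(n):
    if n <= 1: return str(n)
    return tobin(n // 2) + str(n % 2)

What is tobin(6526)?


tobin(6526) = tobin(3263) + '0'
tobin(3263) = tobin(1631) + '1'
tobin(1631) = tobin(815) + '1'
tobin(815) = tobin(407) + '1'
tobin(407) = tobin(203) + '1'
tobin(203) = tobin(101) + '1'
tobin(101) = tobin(50) + '1'
tobin(50) = tobin(25) + '0'
tobin(25) = tobin(12) + '1'
tobin(12) = tobin(6) + '0'
tobin(6) = tobin(3) + '0'
tobin(3) = tobin(1) + '1'
tobin(1) = '1'  (base case)
Concatenating: '1' + '1' + '0' + '0' + '1' + '0' + '1' + '1' + '1' + '1' + '1' + '1' + '0' = '1100101111110'

1100101111110


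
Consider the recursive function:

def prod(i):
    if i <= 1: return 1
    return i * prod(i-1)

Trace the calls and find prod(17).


prod(17)
= 17 * prod(16)
= 17 * 16 * prod(15)
= 17 * 16 * 15 * prod(14)
= 17 * 16 * 15 * 14 * prod(13)
= 17 * 16 * 15 * 14 * 13 * prod(12)
= 17 * 16 * 15 * 14 * 13 * 12 * prod(11)
= 17 * 16 * 15 * 14 * 13 * 12 * 11 * prod(10)
= 17 * 16 * 15 * 14 * 13 * 12 * 11 * 10 * prod(9)
= 17 * 16 * 15 * 14 * 13 * 12 * 11 * 10 * 9 * prod(8)
= 17 * 16 * 15 * 14 * 13 * 12 * 11 * 10 * 9 * 8 * prod(7)
= 17 * 16 * 15 * 14 * 13 * 12 * 11 * 10 * 9 * 8 * 7 * prod(6)
= 17 * 16 * 15 * 14 * 13 * 12 * 11 * 10 * 9 * 8 * 7 * 6 * prod(5)
= 17 * 16 * 15 * 14 * 13 * 12 * 11 * 10 * 9 * 8 * 7 * 6 * 5 * prod(4)
= 17 * 16 * 15 * 14 * 13 * 12 * 11 * 10 * 9 * 8 * 7 * 6 * 5 * 4 * prod(3)
= 17 * 16 * 15 * 14 * 13 * 12 * 11 * 10 * 9 * 8 * 7 * 6 * 5 * 4 * 3 * prod(2)
= 17 * 16 * 15 * 14 * 13 * 12 * 11 * 10 * 9 * 8 * 7 * 6 * 5 * 4 * 3 * 2 * prod(1)
= 17 * 16 * 15 * 14 * 13 * 12 * 11 * 10 * 9 * 8 * 7 * 6 * 5 * 4 * 3 * 2 * 1
= 355687428096000

355687428096000


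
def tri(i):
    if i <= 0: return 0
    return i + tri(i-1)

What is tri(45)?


tri(45)
= 45 + 44 + 43 + 42 + 41 + 40 + 39 + 38 + 37 + 36 + 35 + 34 + 33 + 32 + 31 + 30 + 29 + 28 + 27 + 26 + 25 + 24 + 23 + 22 + 21 + 20 + 19 + 18 + 17 + 16 + 15 + 14 + 13 + 12 + 11 + 10 + 9 + 8 + 7 + 6 + 5 + 4 + 3 + 2 + 1 + tri(0)
= 45 + 44 + 43 + 42 + 41 + 40 + 39 + 38 + 37 + 36 + 35 + 34 + 33 + 32 + 31 + 30 + 29 + 28 + 27 + 26 + 25 + 24 + 23 + 22 + 21 + 20 + 19 + 18 + 17 + 16 + 15 + 14 + 13 + 12 + 11 + 10 + 9 + 8 + 7 + 6 + 5 + 4 + 3 + 2 + 1 + 0
= 1035

1035


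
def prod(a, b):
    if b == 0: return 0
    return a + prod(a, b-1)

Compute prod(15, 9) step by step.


prod(15, 9) = 15 + prod(15, 8)
prod(15, 8) = 15 + prod(15, 7)
prod(15, 7) = 15 + prod(15, 6)
prod(15, 6) = 15 + prod(15, 5)
prod(15, 5) = 15 + prod(15, 4)
prod(15, 4) = 15 + prod(15, 3)
prod(15, 3) = 15 + prod(15, 2)
prod(15, 2) = 15 + prod(15, 1)
prod(15, 1) = 15 + prod(15, 0)
prod(15, 0) = 0  (base case)
Total: 15 + 15 + 15 + 15 + 15 + 15 + 15 + 15 + 15 + 0 = 135

135


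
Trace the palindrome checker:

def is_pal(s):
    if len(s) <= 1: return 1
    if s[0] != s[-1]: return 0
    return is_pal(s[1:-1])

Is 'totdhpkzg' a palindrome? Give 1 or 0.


is_pal('totdhpkzg'): s[0]='t' != s[-1]='g' -> return 0
Result: 0 (not a palindrome)

0


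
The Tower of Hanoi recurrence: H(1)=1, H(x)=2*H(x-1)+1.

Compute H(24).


H(24) = 2 * H(23) + 1
H(23) = 2 * H(22) + 1
H(22) = 2 * H(21) + 1
H(21) = 2 * H(20) + 1
H(20) = 2 * H(19) + 1
H(19) = 2 * H(18) + 1
H(18) = 2 * H(17) + 1
H(17) = 2 * H(16) + 1
H(16) = 2 * H(15) + 1
H(15) = 2 * H(14) + 1
H(14) = 2 * H(13) + 1
H(13) = 2 * H(12) + 1
H(12) = 2 * H(11) + 1
H(11) = 2 * H(10) + 1
H(10) = 2 * H(9) + 1
H(9) = 2 * H(8) + 1
H(8) = 2 * H(7) + 1
H(7) = 2 * H(6) + 1
H(6) = 2 * H(5) + 1
H(5) = 2 * H(4) + 1
H(4) = 2 * H(3) + 1
H(3) = 2 * H(2) + 1
H(2) = 2 * H(1) + 1
H(1) = 1  (base case)
H(2) = 2 * 1 + 1 = 3
H(3) = 2 * 3 + 1 = 7
H(4) = 2 * 7 + 1 = 15
H(5) = 2 * 15 + 1 = 31
H(6) = 2 * 31 + 1 = 63
H(7) = 2 * 63 + 1 = 127
H(8) = 2 * 127 + 1 = 255
H(9) = 2 * 255 + 1 = 511
H(10) = 2 * 511 + 1 = 1023
H(11) = 2 * 1023 + 1 = 2047
H(12) = 2 * 2047 + 1 = 4095
H(13) = 2 * 4095 + 1 = 8191
H(14) = 2 * 8191 + 1 = 16383
H(15) = 2 * 16383 + 1 = 32767
H(16) = 2 * 32767 + 1 = 65535
H(17) = 2 * 65535 + 1 = 131071
H(18) = 2 * 131071 + 1 = 262143
H(19) = 2 * 262143 + 1 = 524287
H(20) = 2 * 524287 + 1 = 1048575
H(21) = 2 * 1048575 + 1 = 2097151
H(22) = 2 * 2097151 + 1 = 4194303
H(23) = 2 * 4194303 + 1 = 8388607
H(24) = 2 * 8388607 + 1 = 16777215

16777215


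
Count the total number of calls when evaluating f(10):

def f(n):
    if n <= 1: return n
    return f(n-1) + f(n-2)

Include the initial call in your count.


Let C(n) = total calls for f(n)
C(0) = 1, C(1) = 1
C(2) = 1 + C(1) + C(0) = 1 + 1 + 1 = 3
C(3) = 1 + C(2) + C(1) = 1 + 3 + 1 = 5
C(4) = 1 + C(3) + C(2) = 1 + 5 + 3 = 9
C(5) = 1 + C(4) + C(3) = 1 + 9 + 5 = 15
C(6) = 1 + C(5) + C(4) = 1 + 15 + 9 = 25
C(7) = 1 + C(6) + C(5) = 1 + 25 + 15 = 41
C(8) = 1 + C(7) + C(6) = 1 + 41 + 25 = 67
C(9) = 1 + C(8) + C(7) = 1 + 67 + 41 = 109
C(10) = 1 + C(9) + C(8) = 1 + 109 + 67 = 177

177


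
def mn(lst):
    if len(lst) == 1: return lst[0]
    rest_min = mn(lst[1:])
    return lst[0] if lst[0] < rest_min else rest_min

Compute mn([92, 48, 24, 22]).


mn([92, 48, 24, 22]): compare 92 with mn([48, 24, 22])
mn([48, 24, 22]): compare 48 with mn([24, 22])
mn([24, 22]): compare 24 with mn([22])
mn([22]) = 22  (base case)
Compare 24 with 22 -> 22
Compare 48 with 22 -> 22
Compare 92 with 22 -> 22

22


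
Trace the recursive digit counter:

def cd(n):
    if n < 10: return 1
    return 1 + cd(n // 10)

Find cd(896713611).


cd(896713611) = 1 + cd(89671361)
cd(89671361) = 1 + cd(8967136)
cd(8967136) = 1 + cd(896713)
cd(896713) = 1 + cd(89671)
cd(89671) = 1 + cd(8967)
cd(8967) = 1 + cd(896)
cd(896) = 1 + cd(89)
cd(89) = 1 + cd(8)
cd(8) = 1  (base case: 8 < 10)
Unwinding: 1 + 1 + 1 + 1 + 1 + 1 + 1 + 1 + 1 = 9

9


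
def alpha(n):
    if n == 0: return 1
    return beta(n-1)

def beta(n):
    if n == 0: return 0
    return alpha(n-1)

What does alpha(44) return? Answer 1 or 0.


alpha(44) = beta(43)
beta(43) = alpha(42)
alpha(42) = beta(41)
beta(41) = alpha(40)
alpha(40) = beta(39)
beta(39) = alpha(38)
alpha(38) = beta(37)
beta(37) = alpha(36)
alpha(36) = beta(35)
beta(35) = alpha(34)
alpha(34) = beta(33)
beta(33) = alpha(32)
alpha(32) = beta(31)
beta(31) = alpha(30)
alpha(30) = beta(29)
beta(29) = alpha(28)
alpha(28) = beta(27)
beta(27) = alpha(26)
alpha(26) = beta(25)
beta(25) = alpha(24)
alpha(24) = beta(23)
beta(23) = alpha(22)
alpha(22) = beta(21)
beta(21) = alpha(20)
alpha(20) = beta(19)
beta(19) = alpha(18)
alpha(18) = beta(17)
beta(17) = alpha(16)
alpha(16) = beta(15)
beta(15) = alpha(14)
alpha(14) = beta(13)
beta(13) = alpha(12)
alpha(12) = beta(11)
beta(11) = alpha(10)
alpha(10) = beta(9)
beta(9) = alpha(8)
alpha(8) = beta(7)
beta(7) = alpha(6)
alpha(6) = beta(5)
beta(5) = alpha(4)
alpha(4) = beta(3)
beta(3) = alpha(2)
alpha(2) = beta(1)
beta(1) = alpha(0)
alpha(0) = 1  (base case)
Result: 1

1


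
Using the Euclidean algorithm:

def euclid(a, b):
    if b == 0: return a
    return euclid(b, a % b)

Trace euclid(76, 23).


euclid(76, 23) = euclid(23, 7)
euclid(23, 7) = euclid(7, 2)
euclid(7, 2) = euclid(2, 1)
euclid(2, 1) = euclid(1, 0)
euclid(1, 0) = 1  (base case)

1


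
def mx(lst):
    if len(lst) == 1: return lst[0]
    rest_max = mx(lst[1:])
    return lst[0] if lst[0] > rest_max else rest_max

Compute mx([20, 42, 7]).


mx([20, 42, 7]): compare 20 with mx([42, 7])
mx([42, 7]): compare 42 with mx([7])
mx([7]) = 7  (base case)
Compare 42 with 7 -> 42
Compare 20 with 42 -> 42

42


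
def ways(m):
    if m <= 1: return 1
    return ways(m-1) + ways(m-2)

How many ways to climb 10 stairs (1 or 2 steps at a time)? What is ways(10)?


Building up from base cases:
ways(0) = 1
ways(1) = 1
ways(2) = ways(1) + ways(0) = 1 + 1 = 2
ways(3) = ways(2) + ways(1) = 2 + 1 = 3
ways(4) = ways(3) + ways(2) = 3 + 2 = 5
ways(5) = ways(4) + ways(3) = 5 + 3 = 8
ways(6) = ways(5) + ways(4) = 8 + 5 = 13
ways(7) = ways(6) + ways(5) = 13 + 8 = 21
ways(8) = ways(7) + ways(6) = 21 + 13 = 34
ways(9) = ways(8) + ways(7) = 34 + 21 = 55
ways(10) = ways(9) + ways(8) = 55 + 34 = 89

89


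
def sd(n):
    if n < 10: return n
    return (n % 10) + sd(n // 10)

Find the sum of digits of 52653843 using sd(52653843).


sd(52653843) = 3 + sd(5265384)
sd(5265384) = 4 + sd(526538)
sd(526538) = 8 + sd(52653)
sd(52653) = 3 + sd(5265)
sd(5265) = 5 + sd(526)
sd(526) = 6 + sd(52)
sd(52) = 2 + sd(5)
sd(5) = 5  (base case)
Total: 3 + 4 + 8 + 3 + 5 + 6 + 2 + 5 = 36

36


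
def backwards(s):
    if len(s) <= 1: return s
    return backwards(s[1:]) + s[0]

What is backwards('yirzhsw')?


backwards('yirzhsw') = backwards('irzhsw') + 'y'
backwards('irzhsw') = backwards('rzhsw') + 'i'
backwards('rzhsw') = backwards('zhsw') + 'r'
backwards('zhsw') = backwards('hsw') + 'z'
backwards('hsw') = backwards('sw') + 'h'
backwards('sw') = backwards('w') + 's'
backwards('w') = 'w'  (base case)
Concatenating: 'w' + 's' + 'h' + 'z' + 'r' + 'i' + 'y' = 'wshzriy'

wshzriy


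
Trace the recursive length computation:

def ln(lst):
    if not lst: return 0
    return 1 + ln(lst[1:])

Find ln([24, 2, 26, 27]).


ln([24, 2, 26, 27]) = 1 + ln([2, 26, 27])
ln([2, 26, 27]) = 1 + ln([26, 27])
ln([26, 27]) = 1 + ln([27])
ln([27]) = 1 + ln([])
ln([]) = 0  (base case)
Unwinding: 1 + 1 + 1 + 1 + 0 = 4

4


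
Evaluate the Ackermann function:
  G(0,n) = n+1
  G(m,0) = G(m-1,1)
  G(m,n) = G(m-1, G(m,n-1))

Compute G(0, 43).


G(0, 43) = 44
Result: G(0, 43) = 44

44


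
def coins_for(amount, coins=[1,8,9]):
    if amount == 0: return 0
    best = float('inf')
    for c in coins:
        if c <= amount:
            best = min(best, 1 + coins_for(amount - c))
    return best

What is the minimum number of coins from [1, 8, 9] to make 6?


Building up with DP:
coins_for(0) = 0
coins_for(1) = min(1+coins_for(0)=1+0=1) = 1
coins_for(2) = min(1+coins_for(1)=1+1=2) = 2
coins_for(3) = min(1+coins_for(2)=1+2=3) = 3
coins_for(4) = min(1+coins_for(3)=1+3=4) = 4
coins_for(5) = min(1+coins_for(4)=1+4=5) = 5
coins_for(6) = min(1+coins_for(5)=1+5=6) = 6

6


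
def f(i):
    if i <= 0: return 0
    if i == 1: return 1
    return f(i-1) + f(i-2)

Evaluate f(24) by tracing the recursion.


Computing f(24) bottom-up:
f(0) = 0
f(1) = 1
f(2) = f(1) + f(0) = 1 + 0 = 1
f(3) = f(2) + f(1) = 1 + 1 = 2
f(4) = f(3) + f(2) = 2 + 1 = 3
f(5) = f(4) + f(3) = 3 + 2 = 5
f(6) = f(5) + f(4) = 5 + 3 = 8
f(7) = f(6) + f(5) = 8 + 5 = 13
f(8) = f(7) + f(6) = 13 + 8 = 21
f(9) = f(8) + f(7) = 21 + 13 = 34
f(10) = f(9) + f(8) = 34 + 21 = 55
f(11) = f(10) + f(9) = 55 + 34 = 89
f(12) = f(11) + f(10) = 89 + 55 = 144
f(13) = f(12) + f(11) = 144 + 89 = 233
f(14) = f(13) + f(12) = 233 + 144 = 377
f(15) = f(14) + f(13) = 377 + 233 = 610
f(16) = f(15) + f(14) = 610 + 377 = 987
f(17) = f(16) + f(15) = 987 + 610 = 1597
f(18) = f(17) + f(16) = 1597 + 987 = 2584
f(19) = f(18) + f(17) = 2584 + 1597 = 4181
f(20) = f(19) + f(18) = 4181 + 2584 = 6765
f(21) = f(20) + f(19) = 6765 + 4181 = 10946
f(22) = f(21) + f(20) = 10946 + 6765 = 17711
f(23) = f(22) + f(21) = 17711 + 10946 = 28657
f(24) = f(23) + f(22) = 28657 + 17711 = 46368

46368


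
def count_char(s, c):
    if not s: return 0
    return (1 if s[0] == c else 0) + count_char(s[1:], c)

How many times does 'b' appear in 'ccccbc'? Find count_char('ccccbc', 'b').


s[0]='c' != 'b' -> 0
s[0]='c' != 'b' -> 0
s[0]='c' != 'b' -> 0
s[0]='c' != 'b' -> 0
s[0]='b' == 'b' -> 1
s[0]='c' != 'b' -> 0
Sum: 0 + 0 + 0 + 0 + 1 + 0 = 1

1


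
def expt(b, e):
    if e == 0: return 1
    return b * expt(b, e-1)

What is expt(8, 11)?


expt(8, 11)
= 8 * expt(8, 10)
= 8 * 8 * expt(8, 9)
= 8 * 8 * 8 * expt(8, 8)
= 8 * 8 * 8 * 8 * expt(8, 7)
= 8 * 8 * 8 * 8 * 8 * expt(8, 6)
= 8 * 8 * 8 * 8 * 8 * 8 * expt(8, 5)
= 8 * 8 * 8 * 8 * 8 * 8 * 8 * expt(8, 4)
= 8 * 8 * 8 * 8 * 8 * 8 * 8 * 8 * expt(8, 3)
= 8 * 8 * 8 * 8 * 8 * 8 * 8 * 8 * 8 * expt(8, 2)
= 8 * 8 * 8 * 8 * 8 * 8 * 8 * 8 * 8 * 8 * expt(8, 1)
= 8 * 8 * 8 * 8 * 8 * 8 * 8 * 8 * 8 * 8 * 8 * expt(8, 0)
= 8 * 8 * 8 * 8 * 8 * 8 * 8 * 8 * 8 * 8 * 8 * 1
= 8589934592

8589934592


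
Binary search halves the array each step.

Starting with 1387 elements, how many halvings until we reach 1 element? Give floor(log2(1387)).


1387 / 2 = 693
693 / 2 = 346
346 / 2 = 173
173 / 2 = 86
86 / 2 = 43
43 / 2 = 21
21 / 2 = 10
10 / 2 = 5
5 / 2 = 2
2 / 2 = 1
Reached 1 after 10 halvings

10


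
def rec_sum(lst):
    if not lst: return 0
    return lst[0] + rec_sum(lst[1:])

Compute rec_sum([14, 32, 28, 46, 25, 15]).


rec_sum([14, 32, 28, 46, 25, 15]) = 14 + rec_sum([32, 28, 46, 25, 15])
rec_sum([32, 28, 46, 25, 15]) = 32 + rec_sum([28, 46, 25, 15])
rec_sum([28, 46, 25, 15]) = 28 + rec_sum([46, 25, 15])
rec_sum([46, 25, 15]) = 46 + rec_sum([25, 15])
rec_sum([25, 15]) = 25 + rec_sum([15])
rec_sum([15]) = 15 + rec_sum([])
rec_sum([]) = 0  (base case)
Total: 14 + 32 + 28 + 46 + 25 + 15 + 0 = 160

160


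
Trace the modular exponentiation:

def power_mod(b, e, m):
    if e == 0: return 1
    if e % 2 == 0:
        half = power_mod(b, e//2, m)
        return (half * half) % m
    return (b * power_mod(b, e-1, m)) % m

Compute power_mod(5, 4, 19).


power_mod(5, 4, 19): e is even, compute power_mod(5, 2, 19)
  power_mod(5, 2, 19): e is even, compute power_mod(5, 1, 19)
    power_mod(5, 1, 19): e is odd, compute power_mod(5, 0, 19)
      power_mod(5, 0, 19) = 1
    (5 * 1) % 19 = 5
  half=5, (5*5) % 19 = 6
half=6, (6*6) % 19 = 17

17


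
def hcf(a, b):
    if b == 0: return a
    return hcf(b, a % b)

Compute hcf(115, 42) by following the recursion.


hcf(115, 42) = hcf(42, 31)
hcf(42, 31) = hcf(31, 11)
hcf(31, 11) = hcf(11, 9)
hcf(11, 9) = hcf(9, 2)
hcf(9, 2) = hcf(2, 1)
hcf(2, 1) = hcf(1, 0)
hcf(1, 0) = 1  (base case)

1


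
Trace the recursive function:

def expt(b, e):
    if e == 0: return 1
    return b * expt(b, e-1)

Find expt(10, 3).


expt(10, 3)
= 10 * expt(10, 2)
= 10 * 10 * expt(10, 1)
= 10 * 10 * 10 * expt(10, 0)
= 10 * 10 * 10 * 1
= 1000

1000


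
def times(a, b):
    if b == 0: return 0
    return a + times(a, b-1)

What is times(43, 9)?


times(43, 9) = 43 + times(43, 8)
times(43, 8) = 43 + times(43, 7)
times(43, 7) = 43 + times(43, 6)
times(43, 6) = 43 + times(43, 5)
times(43, 5) = 43 + times(43, 4)
times(43, 4) = 43 + times(43, 3)
times(43, 3) = 43 + times(43, 2)
times(43, 2) = 43 + times(43, 1)
times(43, 1) = 43 + times(43, 0)
times(43, 0) = 0  (base case)
Total: 43 + 43 + 43 + 43 + 43 + 43 + 43 + 43 + 43 + 0 = 387

387


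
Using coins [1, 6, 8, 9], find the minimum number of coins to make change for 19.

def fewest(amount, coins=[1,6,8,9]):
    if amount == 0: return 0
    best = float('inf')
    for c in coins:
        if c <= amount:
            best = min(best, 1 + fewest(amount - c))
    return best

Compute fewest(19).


Building up with DP:
fewest(0) = 0
fewest(1) = min(1+fewest(0)=1+0=1) = 1
fewest(2) = min(1+fewest(1)=1+1=2) = 2
fewest(3) = min(1+fewest(2)=1+2=3) = 3
fewest(4) = min(1+fewest(3)=1+3=4) = 4
fewest(5) = min(1+fewest(4)=1+4=5) = 5
fewest(6) = min(1+fewest(5)=1+5=6, 1+fewest(0)=1+0=1) = 1
fewest(7) = min(1+fewest(6)=1+1=2, 1+fewest(1)=1+1=2) = 2
fewest(8) = min(1+fewest(7)=1+2=3, 1+fewest(2)=1+2=3, 1+fewest(0)=1+0=1) = 1
fewest(9) = min(1+fewest(8)=1+1=2, 1+fewest(3)=1+3=4, 1+fewest(1)=1+1=2, 1+fewest(0)=1+0=1) = 1
fewest(10) = min(1+fewest(9)=1+1=2, 1+fewest(4)=1+4=5, 1+fewest(2)=1+2=3, 1+fewest(1)=1+1=2) = 2
fewest(11) = min(1+fewest(10)=1+2=3, 1+fewest(5)=1+5=6, 1+fewest(3)=1+3=4, 1+fewest(2)=1+2=3) = 3
fewest(12) = min(1+fewest(11)=1+3=4, 1+fewest(6)=1+1=2, 1+fewest(4)=1+4=5, 1+fewest(3)=1+3=4) = 2
fewest(13) = min(1+fewest(12)=1+2=3, 1+fewest(7)=1+2=3, 1+fewest(5)=1+5=6, 1+fewest(4)=1+4=5) = 3
fewest(14) = min(1+fewest(13)=1+3=4, 1+fewest(8)=1+1=2, 1+fewest(6)=1+1=2, 1+fewest(5)=1+5=6) = 2
fewest(15) = min(1+fewest(14)=1+2=3, 1+fewest(9)=1+1=2, 1+fewest(7)=1+2=3, 1+fewest(6)=1+1=2) = 2
fewest(16) = min(1+fewest(15)=1+2=3, 1+fewest(10)=1+2=3, 1+fewest(8)=1+1=2, 1+fewest(7)=1+2=3) = 2
fewest(17) = min(1+fewest(16)=1+2=3, 1+fewest(11)=1+3=4, 1+fewest(9)=1+1=2, 1+fewest(8)=1+1=2) = 2
fewest(18) = min(1+fewest(17)=1+2=3, 1+fewest(12)=1+2=3, 1+fewest(10)=1+2=3, 1+fewest(9)=1+1=2) = 2
fewest(19) = min(1+fewest(18)=1+2=3, 1+fewest(13)=1+3=4, 1+fewest(11)=1+3=4, 1+fewest(10)=1+2=3) = 3

3


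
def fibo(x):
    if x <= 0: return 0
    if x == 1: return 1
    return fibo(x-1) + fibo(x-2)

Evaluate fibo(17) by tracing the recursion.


Computing fibo(17) bottom-up:
fibo(0) = 0
fibo(1) = 1
fibo(2) = fibo(1) + fibo(0) = 1 + 0 = 1
fibo(3) = fibo(2) + fibo(1) = 1 + 1 = 2
fibo(4) = fibo(3) + fibo(2) = 2 + 1 = 3
fibo(5) = fibo(4) + fibo(3) = 3 + 2 = 5
fibo(6) = fibo(5) + fibo(4) = 5 + 3 = 8
fibo(7) = fibo(6) + fibo(5) = 8 + 5 = 13
fibo(8) = fibo(7) + fibo(6) = 13 + 8 = 21
fibo(9) = fibo(8) + fibo(7) = 21 + 13 = 34
fibo(10) = fibo(9) + fibo(8) = 34 + 21 = 55
fibo(11) = fibo(10) + fibo(9) = 55 + 34 = 89
fibo(12) = fibo(11) + fibo(10) = 89 + 55 = 144
fibo(13) = fibo(12) + fibo(11) = 144 + 89 = 233
fibo(14) = fibo(13) + fibo(12) = 233 + 144 = 377
fibo(15) = fibo(14) + fibo(13) = 377 + 233 = 610
fibo(16) = fibo(15) + fibo(14) = 610 + 377 = 987
fibo(17) = fibo(16) + fibo(15) = 987 + 610 = 1597

1597


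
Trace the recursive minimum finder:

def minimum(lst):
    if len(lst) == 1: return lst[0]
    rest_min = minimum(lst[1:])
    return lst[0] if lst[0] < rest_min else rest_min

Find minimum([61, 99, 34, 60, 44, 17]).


minimum([61, 99, 34, 60, 44, 17]): compare 61 with minimum([99, 34, 60, 44, 17])
minimum([99, 34, 60, 44, 17]): compare 99 with minimum([34, 60, 44, 17])
minimum([34, 60, 44, 17]): compare 34 with minimum([60, 44, 17])
minimum([60, 44, 17]): compare 60 with minimum([44, 17])
minimum([44, 17]): compare 44 with minimum([17])
minimum([17]) = 17  (base case)
Compare 44 with 17 -> 17
Compare 60 with 17 -> 17
Compare 34 with 17 -> 17
Compare 99 with 17 -> 17
Compare 61 with 17 -> 17

17


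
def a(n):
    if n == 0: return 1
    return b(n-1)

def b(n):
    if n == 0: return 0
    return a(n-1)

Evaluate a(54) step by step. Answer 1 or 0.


a(54) = b(53)
b(53) = a(52)
a(52) = b(51)
b(51) = a(50)
a(50) = b(49)
b(49) = a(48)
a(48) = b(47)
b(47) = a(46)
a(46) = b(45)
b(45) = a(44)
a(44) = b(43)
b(43) = a(42)
a(42) = b(41)
b(41) = a(40)
a(40) = b(39)
b(39) = a(38)
a(38) = b(37)
b(37) = a(36)
a(36) = b(35)
b(35) = a(34)
a(34) = b(33)
b(33) = a(32)
a(32) = b(31)
b(31) = a(30)
a(30) = b(29)
b(29) = a(28)
a(28) = b(27)
b(27) = a(26)
a(26) = b(25)
b(25) = a(24)
a(24) = b(23)
b(23) = a(22)
a(22) = b(21)
b(21) = a(20)
a(20) = b(19)
b(19) = a(18)
a(18) = b(17)
b(17) = a(16)
a(16) = b(15)
b(15) = a(14)
a(14) = b(13)
b(13) = a(12)
a(12) = b(11)
b(11) = a(10)
a(10) = b(9)
b(9) = a(8)
a(8) = b(7)
b(7) = a(6)
a(6) = b(5)
b(5) = a(4)
a(4) = b(3)
b(3) = a(2)
a(2) = b(1)
b(1) = a(0)
a(0) = 1  (base case)
Result: 1

1


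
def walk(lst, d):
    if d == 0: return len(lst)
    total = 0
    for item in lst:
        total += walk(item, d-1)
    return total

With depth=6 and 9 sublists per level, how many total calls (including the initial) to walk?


At depth 0 (root): 1 call
At depth 1: each of 1 parents calls walk on 9 children = 9 calls
At depth 2: each of 9 parents calls walk on 9 children = 81 calls
At depth 3: each of 81 parents calls walk on 9 children = 729 calls
At depth 4: each of 729 parents calls walk on 9 children = 6561 calls
At depth 5: each of 6561 parents calls walk on 9 children = 59049 calls
At depth 6: each of 59049 parents calls walk on 9 children = 531441 calls
Total: 1 + 9 + 81 + 729 + 6561 + 59049 + 531441 = 597871

597871


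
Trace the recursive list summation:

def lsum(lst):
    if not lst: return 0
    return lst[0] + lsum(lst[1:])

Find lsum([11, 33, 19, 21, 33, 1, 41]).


lsum([11, 33, 19, 21, 33, 1, 41]) = 11 + lsum([33, 19, 21, 33, 1, 41])
lsum([33, 19, 21, 33, 1, 41]) = 33 + lsum([19, 21, 33, 1, 41])
lsum([19, 21, 33, 1, 41]) = 19 + lsum([21, 33, 1, 41])
lsum([21, 33, 1, 41]) = 21 + lsum([33, 1, 41])
lsum([33, 1, 41]) = 33 + lsum([1, 41])
lsum([1, 41]) = 1 + lsum([41])
lsum([41]) = 41 + lsum([])
lsum([]) = 0  (base case)
Total: 11 + 33 + 19 + 21 + 33 + 1 + 41 + 0 = 159

159


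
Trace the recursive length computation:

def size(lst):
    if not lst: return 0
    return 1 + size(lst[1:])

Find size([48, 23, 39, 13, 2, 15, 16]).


size([48, 23, 39, 13, 2, 15, 16]) = 1 + size([23, 39, 13, 2, 15, 16])
size([23, 39, 13, 2, 15, 16]) = 1 + size([39, 13, 2, 15, 16])
size([39, 13, 2, 15, 16]) = 1 + size([13, 2, 15, 16])
size([13, 2, 15, 16]) = 1 + size([2, 15, 16])
size([2, 15, 16]) = 1 + size([15, 16])
size([15, 16]) = 1 + size([16])
size([16]) = 1 + size([])
size([]) = 0  (base case)
Unwinding: 1 + 1 + 1 + 1 + 1 + 1 + 1 + 0 = 7

7


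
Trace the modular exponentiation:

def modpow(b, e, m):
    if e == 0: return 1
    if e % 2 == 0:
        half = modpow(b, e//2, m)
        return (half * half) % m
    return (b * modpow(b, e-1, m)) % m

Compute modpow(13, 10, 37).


modpow(13, 10, 37): e is even, compute modpow(13, 5, 37)
  modpow(13, 5, 37): e is odd, compute modpow(13, 4, 37)
    modpow(13, 4, 37): e is even, compute modpow(13, 2, 37)
      modpow(13, 2, 37): e is even, compute modpow(13, 1, 37)
        modpow(13, 1, 37): e is odd, compute modpow(13, 0, 37)
          modpow(13, 0, 37) = 1
        (13 * 1) % 37 = 13
      half=13, (13*13) % 37 = 21
    half=21, (21*21) % 37 = 34
  (13 * 34) % 37 = 35
half=35, (35*35) % 37 = 4

4


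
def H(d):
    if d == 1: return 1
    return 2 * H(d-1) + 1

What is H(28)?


H(28) = 2 * H(27) + 1
H(27) = 2 * H(26) + 1
H(26) = 2 * H(25) + 1
H(25) = 2 * H(24) + 1
H(24) = 2 * H(23) + 1
H(23) = 2 * H(22) + 1
H(22) = 2 * H(21) + 1
H(21) = 2 * H(20) + 1
H(20) = 2 * H(19) + 1
H(19) = 2 * H(18) + 1
H(18) = 2 * H(17) + 1
H(17) = 2 * H(16) + 1
H(16) = 2 * H(15) + 1
H(15) = 2 * H(14) + 1
H(14) = 2 * H(13) + 1
H(13) = 2 * H(12) + 1
H(12) = 2 * H(11) + 1
H(11) = 2 * H(10) + 1
H(10) = 2 * H(9) + 1
H(9) = 2 * H(8) + 1
H(8) = 2 * H(7) + 1
H(7) = 2 * H(6) + 1
H(6) = 2 * H(5) + 1
H(5) = 2 * H(4) + 1
H(4) = 2 * H(3) + 1
H(3) = 2 * H(2) + 1
H(2) = 2 * H(1) + 1
H(1) = 1  (base case)
H(2) = 2 * 1 + 1 = 3
H(3) = 2 * 3 + 1 = 7
H(4) = 2 * 7 + 1 = 15
H(5) = 2 * 15 + 1 = 31
H(6) = 2 * 31 + 1 = 63
H(7) = 2 * 63 + 1 = 127
H(8) = 2 * 127 + 1 = 255
H(9) = 2 * 255 + 1 = 511
H(10) = 2 * 511 + 1 = 1023
H(11) = 2 * 1023 + 1 = 2047
H(12) = 2 * 2047 + 1 = 4095
H(13) = 2 * 4095 + 1 = 8191
H(14) = 2 * 8191 + 1 = 16383
H(15) = 2 * 16383 + 1 = 32767
H(16) = 2 * 32767 + 1 = 65535
H(17) = 2 * 65535 + 1 = 131071
H(18) = 2 * 131071 + 1 = 262143
H(19) = 2 * 262143 + 1 = 524287
H(20) = 2 * 524287 + 1 = 1048575
H(21) = 2 * 1048575 + 1 = 2097151
H(22) = 2 * 2097151 + 1 = 4194303
H(23) = 2 * 4194303 + 1 = 8388607
H(24) = 2 * 8388607 + 1 = 16777215
H(25) = 2 * 16777215 + 1 = 33554431
H(26) = 2 * 33554431 + 1 = 67108863
H(27) = 2 * 67108863 + 1 = 134217727
H(28) = 2 * 134217727 + 1 = 268435455

268435455


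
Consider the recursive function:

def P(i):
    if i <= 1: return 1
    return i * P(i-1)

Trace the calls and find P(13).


P(13)
= 13 * P(12)
= 13 * 12 * P(11)
= 13 * 12 * 11 * P(10)
= 13 * 12 * 11 * 10 * P(9)
= 13 * 12 * 11 * 10 * 9 * P(8)
= 13 * 12 * 11 * 10 * 9 * 8 * P(7)
= 13 * 12 * 11 * 10 * 9 * 8 * 7 * P(6)
= 13 * 12 * 11 * 10 * 9 * 8 * 7 * 6 * P(5)
= 13 * 12 * 11 * 10 * 9 * 8 * 7 * 6 * 5 * P(4)
= 13 * 12 * 11 * 10 * 9 * 8 * 7 * 6 * 5 * 4 * P(3)
= 13 * 12 * 11 * 10 * 9 * 8 * 7 * 6 * 5 * 4 * 3 * P(2)
= 13 * 12 * 11 * 10 * 9 * 8 * 7 * 6 * 5 * 4 * 3 * 2 * P(1)
= 13 * 12 * 11 * 10 * 9 * 8 * 7 * 6 * 5 * 4 * 3 * 2 * 1
= 6227020800

6227020800


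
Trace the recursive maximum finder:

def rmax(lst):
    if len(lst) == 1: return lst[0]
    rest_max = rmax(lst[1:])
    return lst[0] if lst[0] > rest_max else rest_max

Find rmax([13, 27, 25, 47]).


rmax([13, 27, 25, 47]): compare 13 with rmax([27, 25, 47])
rmax([27, 25, 47]): compare 27 with rmax([25, 47])
rmax([25, 47]): compare 25 with rmax([47])
rmax([47]) = 47  (base case)
Compare 25 with 47 -> 47
Compare 27 with 47 -> 47
Compare 13 with 47 -> 47

47


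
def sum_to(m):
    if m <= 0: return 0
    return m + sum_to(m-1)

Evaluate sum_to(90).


sum_to(90)
= 90 + 89 + 88 + 87 + 86 + 85 + 84 + 83 + 82 + 81 + 80 + 79 + 78 + 77 + 76 + 75 + 74 + 73 + 72 + 71 + 70 + 69 + 68 + 67 + 66 + 65 + 64 + 63 + 62 + 61 + 60 + 59 + 58 + 57 + 56 + 55 + 54 + 53 + 52 + 51 + 50 + 49 + 48 + 47 + 46 + 45 + 44 + 43 + 42 + 41 + 40 + 39 + 38 + 37 + 36 + 35 + 34 + 33 + 32 + 31 + 30 + 29 + 28 + 27 + 26 + 25 + 24 + 23 + 22 + 21 + 20 + 19 + 18 + 17 + 16 + 15 + 14 + 13 + 12 + 11 + 10 + 9 + 8 + 7 + 6 + 5 + 4 + 3 + 2 + 1 + sum_to(0)
= 90 + 89 + 88 + 87 + 86 + 85 + 84 + 83 + 82 + 81 + 80 + 79 + 78 + 77 + 76 + 75 + 74 + 73 + 72 + 71 + 70 + 69 + 68 + 67 + 66 + 65 + 64 + 63 + 62 + 61 + 60 + 59 + 58 + 57 + 56 + 55 + 54 + 53 + 52 + 51 + 50 + 49 + 48 + 47 + 46 + 45 + 44 + 43 + 42 + 41 + 40 + 39 + 38 + 37 + 36 + 35 + 34 + 33 + 32 + 31 + 30 + 29 + 28 + 27 + 26 + 25 + 24 + 23 + 22 + 21 + 20 + 19 + 18 + 17 + 16 + 15 + 14 + 13 + 12 + 11 + 10 + 9 + 8 + 7 + 6 + 5 + 4 + 3 + 2 + 1 + 0
= 4095

4095


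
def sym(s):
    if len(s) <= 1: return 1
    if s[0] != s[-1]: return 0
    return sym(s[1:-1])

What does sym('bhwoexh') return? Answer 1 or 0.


sym('bhwoexh'): s[0]='b' != s[-1]='h' -> return 0
Result: 0 (not a palindrome)

0


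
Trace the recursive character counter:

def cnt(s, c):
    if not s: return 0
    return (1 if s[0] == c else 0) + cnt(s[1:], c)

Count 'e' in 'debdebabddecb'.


s[0]='d' != 'e' -> 0
s[0]='e' == 'e' -> 1
s[0]='b' != 'e' -> 0
s[0]='d' != 'e' -> 0
s[0]='e' == 'e' -> 1
s[0]='b' != 'e' -> 0
s[0]='a' != 'e' -> 0
s[0]='b' != 'e' -> 0
s[0]='d' != 'e' -> 0
s[0]='d' != 'e' -> 0
s[0]='e' == 'e' -> 1
s[0]='c' != 'e' -> 0
s[0]='b' != 'e' -> 0
Sum: 0 + 1 + 0 + 0 + 1 + 0 + 0 + 0 + 0 + 0 + 1 + 0 + 0 = 3

3


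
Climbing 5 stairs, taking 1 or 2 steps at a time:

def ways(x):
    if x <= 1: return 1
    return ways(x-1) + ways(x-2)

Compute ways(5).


Building up from base cases:
ways(0) = 1
ways(1) = 1
ways(2) = ways(1) + ways(0) = 1 + 1 = 2
ways(3) = ways(2) + ways(1) = 2 + 1 = 3
ways(4) = ways(3) + ways(2) = 3 + 2 = 5
ways(5) = ways(4) + ways(3) = 5 + 3 = 8

8


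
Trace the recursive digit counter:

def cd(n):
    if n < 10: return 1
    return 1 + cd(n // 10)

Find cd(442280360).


cd(442280360) = 1 + cd(44228036)
cd(44228036) = 1 + cd(4422803)
cd(4422803) = 1 + cd(442280)
cd(442280) = 1 + cd(44228)
cd(44228) = 1 + cd(4422)
cd(4422) = 1 + cd(442)
cd(442) = 1 + cd(44)
cd(44) = 1 + cd(4)
cd(4) = 1  (base case: 4 < 10)
Unwinding: 1 + 1 + 1 + 1 + 1 + 1 + 1 + 1 + 1 = 9

9


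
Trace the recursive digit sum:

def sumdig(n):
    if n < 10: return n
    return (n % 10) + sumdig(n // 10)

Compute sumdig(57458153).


sumdig(57458153) = 3 + sumdig(5745815)
sumdig(5745815) = 5 + sumdig(574581)
sumdig(574581) = 1 + sumdig(57458)
sumdig(57458) = 8 + sumdig(5745)
sumdig(5745) = 5 + sumdig(574)
sumdig(574) = 4 + sumdig(57)
sumdig(57) = 7 + sumdig(5)
sumdig(5) = 5  (base case)
Total: 3 + 5 + 1 + 8 + 5 + 4 + 7 + 5 = 38

38


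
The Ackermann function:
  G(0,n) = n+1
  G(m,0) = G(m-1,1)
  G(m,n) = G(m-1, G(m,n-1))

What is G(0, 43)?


G(0, 43) = 44
Result: G(0, 43) = 44

44


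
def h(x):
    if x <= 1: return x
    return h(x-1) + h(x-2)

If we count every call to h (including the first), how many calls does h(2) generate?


Let C(n) = total calls for h(n)
C(0) = 1, C(1) = 1
C(2) = 1 + C(1) + C(0) = 1 + 1 + 1 = 3

3


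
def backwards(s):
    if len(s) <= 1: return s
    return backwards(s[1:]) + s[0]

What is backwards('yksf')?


backwards('yksf') = backwards('ksf') + 'y'
backwards('ksf') = backwards('sf') + 'k'
backwards('sf') = backwards('f') + 's'
backwards('f') = 'f'  (base case)
Concatenating: 'f' + 's' + 'k' + 'y' = 'fsky'

fsky


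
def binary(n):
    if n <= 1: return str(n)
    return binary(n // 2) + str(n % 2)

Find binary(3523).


binary(3523) = binary(1761) + '1'
binary(1761) = binary(880) + '1'
binary(880) = binary(440) + '0'
binary(440) = binary(220) + '0'
binary(220) = binary(110) + '0'
binary(110) = binary(55) + '0'
binary(55) = binary(27) + '1'
binary(27) = binary(13) + '1'
binary(13) = binary(6) + '1'
binary(6) = binary(3) + '0'
binary(3) = binary(1) + '1'
binary(1) = '1'  (base case)
Concatenating: '1' + '1' + '0' + '1' + '1' + '1' + '0' + '0' + '0' + '0' + '1' + '1' = '110111000011'

110111000011


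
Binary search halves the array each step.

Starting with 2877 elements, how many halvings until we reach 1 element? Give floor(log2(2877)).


2877 / 2 = 1438
1438 / 2 = 719
719 / 2 = 359
359 / 2 = 179
179 / 2 = 89
89 / 2 = 44
44 / 2 = 22
22 / 2 = 11
11 / 2 = 5
5 / 2 = 2
2 / 2 = 1
Reached 1 after 11 halvings

11


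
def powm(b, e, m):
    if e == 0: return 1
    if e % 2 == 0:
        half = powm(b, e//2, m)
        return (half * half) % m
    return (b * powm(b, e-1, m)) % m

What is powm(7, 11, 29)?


powm(7, 11, 29): e is odd, compute powm(7, 10, 29)
  powm(7, 10, 29): e is even, compute powm(7, 5, 29)
    powm(7, 5, 29): e is odd, compute powm(7, 4, 29)
      powm(7, 4, 29): e is even, compute powm(7, 2, 29)
        powm(7, 2, 29): e is even, compute powm(7, 1, 29)
          powm(7, 1, 29): e is odd, compute powm(7, 0, 29)
          powm(7, 0, 29) = 1
          (7 * 1) % 29 = 7
        half=7, (7*7) % 29 = 20
      half=20, (20*20) % 29 = 23
    (7 * 23) % 29 = 16
  half=16, (16*16) % 29 = 24
(7 * 24) % 29 = 23

23


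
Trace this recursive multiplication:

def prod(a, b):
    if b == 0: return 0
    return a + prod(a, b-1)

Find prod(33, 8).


prod(33, 8) = 33 + prod(33, 7)
prod(33, 7) = 33 + prod(33, 6)
prod(33, 6) = 33 + prod(33, 5)
prod(33, 5) = 33 + prod(33, 4)
prod(33, 4) = 33 + prod(33, 3)
prod(33, 3) = 33 + prod(33, 2)
prod(33, 2) = 33 + prod(33, 1)
prod(33, 1) = 33 + prod(33, 0)
prod(33, 0) = 0  (base case)
Total: 33 + 33 + 33 + 33 + 33 + 33 + 33 + 33 + 0 = 264

264
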